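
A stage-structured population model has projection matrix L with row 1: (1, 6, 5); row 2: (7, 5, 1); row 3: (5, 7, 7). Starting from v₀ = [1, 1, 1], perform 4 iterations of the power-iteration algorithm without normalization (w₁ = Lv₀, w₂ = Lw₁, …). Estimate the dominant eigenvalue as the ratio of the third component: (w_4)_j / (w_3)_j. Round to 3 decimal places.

w1 = Lv₀ = (1·1 + 6·1 + 5·1; 7·1 + 5·1 + 1·1; 5·1 + 7·1 + 7·1) = (12, 13, 19)
w2 = Lw1 = (1·12 + 6·13 + 5·19; 7·12 + 5·13 + 1·19; 5·12 + 7·13 + 7·19) = (185, 168, 284)
w3 = Lw2 = (2613, 2419, 4089)
w4 = Lw3 = (37572, 34475, 58621)
Ratio at component: 58621 / 4089 = 14.336

λ ≈ 14.336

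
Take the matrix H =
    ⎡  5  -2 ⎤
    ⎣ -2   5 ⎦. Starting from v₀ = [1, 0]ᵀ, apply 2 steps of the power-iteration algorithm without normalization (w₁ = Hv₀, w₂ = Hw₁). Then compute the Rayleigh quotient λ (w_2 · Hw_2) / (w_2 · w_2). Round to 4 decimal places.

w1 = Hv₀ = (5·1 + (-2)·0; (-2)·1 + 5·0) = (5, -2)
w2 = Hw1 = (5·5 + (-2)·(-2); (-2)·5 + 5·(-2)) = (29, -20)
Hw2 = (185, -158)
w2·Hw2 = 29·185 + (-20)·(-158) = 8525; w2·w2 = 29·29 + (-20)·(-20) = 1241
λ ≈ 8525/1241 = 6.8695

6.8695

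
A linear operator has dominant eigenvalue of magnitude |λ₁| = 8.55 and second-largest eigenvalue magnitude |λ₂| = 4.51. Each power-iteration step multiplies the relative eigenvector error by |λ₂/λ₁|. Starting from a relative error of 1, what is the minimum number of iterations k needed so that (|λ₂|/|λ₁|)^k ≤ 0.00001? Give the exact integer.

|λ₂/λ₁| = 4.51/8.55 = 0.52749
Need k ≥ ln(0.00001) / ln(0.52749) = -11.5129 / -0.6396 ≈ 17.999
Smallest integer k satisfying the bound: 18

18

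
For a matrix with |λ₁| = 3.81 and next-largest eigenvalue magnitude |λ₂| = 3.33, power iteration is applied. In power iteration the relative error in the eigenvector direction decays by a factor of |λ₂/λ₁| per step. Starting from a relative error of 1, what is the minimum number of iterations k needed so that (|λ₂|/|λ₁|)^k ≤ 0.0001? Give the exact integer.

|λ₂/λ₁| = 3.33/3.81 = 0.87402
Need k ≥ ln(0.0001) / ln(0.87402) = -9.2103 / -0.1347 ≈ 68.399
Smallest integer k satisfying the bound: 69

69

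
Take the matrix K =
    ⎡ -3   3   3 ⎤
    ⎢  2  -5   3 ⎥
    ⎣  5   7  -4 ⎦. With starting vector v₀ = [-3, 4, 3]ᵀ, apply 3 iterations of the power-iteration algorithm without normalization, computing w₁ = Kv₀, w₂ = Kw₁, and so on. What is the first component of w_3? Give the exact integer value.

939

w1 = Kv₀ = (30, -17, 1)
w2 = Kw1 = (-138, 148, 27)
w3 = Kw2 = (939, -935, 238)
The requested component of w3 is 939.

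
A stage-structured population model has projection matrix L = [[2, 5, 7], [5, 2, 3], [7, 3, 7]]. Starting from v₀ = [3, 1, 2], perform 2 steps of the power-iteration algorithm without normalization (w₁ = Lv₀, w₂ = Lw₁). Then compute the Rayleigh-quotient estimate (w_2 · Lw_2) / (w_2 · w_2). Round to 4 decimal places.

14.2908

w1 = Lv₀ = (25, 23, 38)
w2 = Lw1 = (431, 285, 510)
Lw2 = (5857, 4255, 7442)
w2·Lw2 = 431·5857 + 285·4255 + 510·7442 = 7532462; w2·w2 = 431·431 + 285·285 + 510·510 = 527086
λ ≈ 7532462/527086 = 14.2908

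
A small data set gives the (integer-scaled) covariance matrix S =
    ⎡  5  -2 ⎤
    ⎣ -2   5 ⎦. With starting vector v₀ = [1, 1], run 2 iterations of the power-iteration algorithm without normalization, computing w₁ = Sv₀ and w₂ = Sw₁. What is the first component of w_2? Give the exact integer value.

9

w1 = Sv₀ = (3, 3)
w2 = Sw1 = (9, 9)
The requested component of w2 is 9.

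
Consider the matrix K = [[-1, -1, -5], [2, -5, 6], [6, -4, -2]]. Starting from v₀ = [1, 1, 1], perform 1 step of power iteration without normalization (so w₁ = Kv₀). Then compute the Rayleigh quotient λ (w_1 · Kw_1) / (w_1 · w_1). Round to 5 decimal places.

w1 = Kv₀ = ((-1)·1 + (-1)·1 + (-5)·1; 2·1 + (-5)·1 + 6·1; 6·1 + (-4)·1 + (-2)·1) = (-7, 3, 0)
Kw1 = (4, -29, -54)
w1·Kw1 = (-7)·4 + 3·(-29) + 0·(-54) = -115; w1·w1 = (-7)·(-7) + 3·3 + 0·0 = 58
λ ≈ -115/58 = -1.98276

λ ≈ -1.98276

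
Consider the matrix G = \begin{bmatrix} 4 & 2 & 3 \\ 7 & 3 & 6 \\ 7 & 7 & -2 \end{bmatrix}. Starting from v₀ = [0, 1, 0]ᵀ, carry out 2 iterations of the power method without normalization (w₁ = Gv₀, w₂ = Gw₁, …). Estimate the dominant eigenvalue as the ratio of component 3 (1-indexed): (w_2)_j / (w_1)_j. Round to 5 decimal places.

λ ≈ 3.00000

w1 = Gv₀ = (4·0 + 2·1 + 3·0; 7·0 + 3·1 + 6·0; 7·0 + 7·1 + (-2)·0) = (2, 3, 7)
w2 = Gw1 = (4·2 + 2·3 + 3·7; 7·2 + 3·3 + 6·7; 7·2 + 7·3 + (-2)·7) = (35, 65, 21)
Ratio at component: 21 / 7 = 3.00000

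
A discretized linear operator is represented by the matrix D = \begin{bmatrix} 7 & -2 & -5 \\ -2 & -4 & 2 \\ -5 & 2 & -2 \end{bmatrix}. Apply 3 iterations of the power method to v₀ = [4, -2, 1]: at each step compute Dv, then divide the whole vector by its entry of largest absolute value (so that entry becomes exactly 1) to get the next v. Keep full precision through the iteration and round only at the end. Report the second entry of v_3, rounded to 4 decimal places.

Dv0 = (27.00000, 2.00000, -26.00000); divide by 27.00000 → v1 = (1.00000, 0.07407, -0.96296)
Dv1 = (11.66667, -4.22222, -2.92593); divide by 11.66667 → v2 = (1.00000, -0.36190, -0.25079)
Dv2 = (8.97778, -1.05397, -5.22222); divide by 8.97778 → v3 = (1.00000, -0.11740, -0.58168)
Requested entry of v3: -332/2828 = -0.1174

-0.1174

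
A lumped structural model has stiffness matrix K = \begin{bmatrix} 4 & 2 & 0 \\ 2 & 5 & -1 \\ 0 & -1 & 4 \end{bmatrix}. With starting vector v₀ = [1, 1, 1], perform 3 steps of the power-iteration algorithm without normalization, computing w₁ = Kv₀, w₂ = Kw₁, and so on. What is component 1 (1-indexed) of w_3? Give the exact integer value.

222

w1 = Kv₀ = (4·1 + 2·1 + 0·1; 2·1 + 5·1 + (-1)·1; 0·1 + (-1)·1 + 4·1) = (6, 6, 3)
w2 = Kw1 = (4·6 + 2·6 + 0·3; 2·6 + 5·6 + (-1)·3; 0·6 + (-1)·6 + 4·3) = (36, 39, 6)
w3 = Kw2 = (222, 261, -15)
The requested component of w3 is 222.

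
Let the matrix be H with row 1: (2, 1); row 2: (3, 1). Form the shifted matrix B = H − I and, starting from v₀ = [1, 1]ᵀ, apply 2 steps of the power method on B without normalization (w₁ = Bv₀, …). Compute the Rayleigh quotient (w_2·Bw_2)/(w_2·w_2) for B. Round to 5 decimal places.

μ ≈ 2.37705

B = H − I has rows (1, 1); (3, 0)
w1 = Bv₀ = (2, 3)
w2 = Bw1 = (5, 6)
Bw2 = (11, 15)
w2·Bw2 = 145; w2·w2 = 61; μ ≈ 145/61 = 2.37705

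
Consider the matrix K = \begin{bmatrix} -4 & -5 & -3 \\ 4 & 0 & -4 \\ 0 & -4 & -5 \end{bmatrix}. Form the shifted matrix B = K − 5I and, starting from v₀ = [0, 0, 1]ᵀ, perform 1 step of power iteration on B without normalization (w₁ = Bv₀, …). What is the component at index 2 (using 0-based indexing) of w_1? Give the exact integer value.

B = K − 5I has rows (-9, -5, -3); (4, -5, -4); (0, -4, -10)
w1 = Bv₀ = (-3, -4, -10)
Requested component of w1: -10

-10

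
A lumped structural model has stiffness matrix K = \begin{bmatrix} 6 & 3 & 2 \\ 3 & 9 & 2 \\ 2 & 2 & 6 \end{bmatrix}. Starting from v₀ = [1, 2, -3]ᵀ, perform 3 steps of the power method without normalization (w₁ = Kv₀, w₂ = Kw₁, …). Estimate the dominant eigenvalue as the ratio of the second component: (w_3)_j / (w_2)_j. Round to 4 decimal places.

w1 = Kv₀ = (6, 15, -12)
w2 = Kw1 = (57, 129, -30)
w3 = Kw2 = (669, 1272, 192)
Ratio at component: 1272 / 129 = 9.8605

λ ≈ 9.8605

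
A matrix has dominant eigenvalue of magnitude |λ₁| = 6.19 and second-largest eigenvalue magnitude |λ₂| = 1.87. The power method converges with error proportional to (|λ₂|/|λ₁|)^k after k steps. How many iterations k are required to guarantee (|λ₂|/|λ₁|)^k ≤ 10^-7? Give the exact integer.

|λ₂/λ₁| = 1.87/6.19 = 0.30210
Need k ≥ ln(10^-7) / ln(0.30210) = -16.1181 / -1.1970 ≈ 13.465
Smallest integer k satisfying the bound: 14

14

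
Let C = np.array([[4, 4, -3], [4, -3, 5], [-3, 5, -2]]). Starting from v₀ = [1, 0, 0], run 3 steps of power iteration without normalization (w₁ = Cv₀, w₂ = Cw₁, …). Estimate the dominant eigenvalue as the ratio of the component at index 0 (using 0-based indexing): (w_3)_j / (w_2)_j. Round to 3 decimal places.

1.902

w1 = Cv₀ = (4·1 + 4·0 + (-3)·0; 4·1 + (-3)·0 + 5·0; (-3)·1 + 5·0 + (-2)·0) = (4, 4, -3)
w2 = Cw1 = (4·4 + 4·4 + (-3)·(-3); 4·4 + (-3)·4 + 5·(-3); (-3)·4 + 5·4 + (-2)·(-3)) = (41, -11, 14)
w3 = Cw2 = (78, 267, -206)
Ratio at component: 78 / 41 = 1.902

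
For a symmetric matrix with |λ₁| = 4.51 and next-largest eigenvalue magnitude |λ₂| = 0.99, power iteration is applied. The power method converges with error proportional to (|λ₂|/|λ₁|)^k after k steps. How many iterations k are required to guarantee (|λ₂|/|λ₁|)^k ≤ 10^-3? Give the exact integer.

5

|λ₂/λ₁| = 0.99/4.51 = 0.21951
Need k ≥ ln(10^-3) / ln(0.21951) = -6.9078 / -1.5163 ≈ 4.556
Smallest integer k satisfying the bound: 5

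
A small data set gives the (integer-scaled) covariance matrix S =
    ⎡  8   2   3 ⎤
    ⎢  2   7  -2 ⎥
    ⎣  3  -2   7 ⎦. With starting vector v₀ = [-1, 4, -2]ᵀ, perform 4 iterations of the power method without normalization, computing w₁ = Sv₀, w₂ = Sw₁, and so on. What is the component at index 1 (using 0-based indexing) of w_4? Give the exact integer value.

18190

w1 = Sv₀ = (8·(-1) + 2·4 + 3·(-2); 2·(-1) + 7·4 + (-2)·(-2); 3·(-1) + (-2)·4 + 7·(-2)) = (-6, 30, -25)
w2 = Sw1 = (8·(-6) + 2·30 + 3·(-25); 2·(-6) + 7·30 + (-2)·(-25); 3·(-6) + (-2)·30 + 7·(-25)) = (-63, 248, -253)
w3 = Sw2 = (-767, 2116, -2456)
w4 = Sw3 = (-9272, 18190, -23725)
The requested component of w4 is 18190.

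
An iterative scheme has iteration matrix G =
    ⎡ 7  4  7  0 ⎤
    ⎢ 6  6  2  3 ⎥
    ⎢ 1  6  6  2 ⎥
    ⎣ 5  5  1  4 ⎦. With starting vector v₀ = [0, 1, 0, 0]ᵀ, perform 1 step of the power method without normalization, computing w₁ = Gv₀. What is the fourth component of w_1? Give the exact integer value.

5

w1 = Gv₀ = (7·0 + 4·1 + 7·0 + 0·0; 6·0 + 6·1 + 2·0 + 3·0; 1·0 + 6·1 + 6·0 + 2·0; 5·0 + 5·1 + 1·0 + 4·0) = (4, 6, 6, 5)
The requested component of w1 is 5.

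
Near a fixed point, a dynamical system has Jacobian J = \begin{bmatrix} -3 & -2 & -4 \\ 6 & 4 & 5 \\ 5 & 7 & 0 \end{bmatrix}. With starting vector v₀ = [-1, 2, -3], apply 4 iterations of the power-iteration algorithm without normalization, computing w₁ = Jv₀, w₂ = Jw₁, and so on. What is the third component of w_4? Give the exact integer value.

-639

w1 = Jv₀ = ((-3)·(-1) + (-2)·2 + (-4)·(-3); 6·(-1) + 4·2 + 5·(-3); 5·(-1) + 7·2 + 0·(-3)) = (11, -13, 9)
w2 = Jw1 = ((-3)·11 + (-2)·(-13) + (-4)·9; 6·11 + 4·(-13) + 5·9; 5·11 + 7·(-13) + 0·9) = (-43, 59, -36)
w3 = Jw2 = (155, -202, 198)
w4 = Jw3 = (-853, 1112, -639)
The requested component of w4 is -639.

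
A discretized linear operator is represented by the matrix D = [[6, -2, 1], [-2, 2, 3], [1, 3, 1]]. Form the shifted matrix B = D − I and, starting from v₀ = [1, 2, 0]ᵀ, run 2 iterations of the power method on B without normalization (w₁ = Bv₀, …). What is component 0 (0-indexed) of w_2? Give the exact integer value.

12

B = D − I has rows (5, -2, 1); (-2, 1, 3); (1, 3, 0)
w1 = Bv₀ = (1, 0, 7)
w2 = Bw1 = (12, 19, 1)
Requested component of w2: 12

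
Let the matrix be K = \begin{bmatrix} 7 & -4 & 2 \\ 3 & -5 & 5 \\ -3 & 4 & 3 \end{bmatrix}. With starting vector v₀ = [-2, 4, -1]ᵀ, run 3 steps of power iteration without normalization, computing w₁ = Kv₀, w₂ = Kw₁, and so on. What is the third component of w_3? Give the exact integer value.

w1 = Kv₀ = (7·(-2) + (-4)·4 + 2·(-1); 3·(-2) + (-5)·4 + 5·(-1); (-3)·(-2) + 4·4 + 3·(-1)) = (-32, -31, 19)
w2 = Kw1 = (7·(-32) + (-4)·(-31) + 2·19; 3·(-32) + (-5)·(-31) + 5·19; (-3)·(-32) + 4·(-31) + 3·19) = (-62, 154, 29)
w3 = Kw2 = (-992, -811, 889)
The requested component of w3 is 889.

889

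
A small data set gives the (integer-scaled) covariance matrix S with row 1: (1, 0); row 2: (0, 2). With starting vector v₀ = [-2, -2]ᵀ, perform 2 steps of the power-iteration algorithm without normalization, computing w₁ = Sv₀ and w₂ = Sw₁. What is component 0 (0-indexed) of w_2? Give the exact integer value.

-2

w1 = Sv₀ = (-2, -4)
w2 = Sw1 = (-2, -8)
The requested component of w2 is -2.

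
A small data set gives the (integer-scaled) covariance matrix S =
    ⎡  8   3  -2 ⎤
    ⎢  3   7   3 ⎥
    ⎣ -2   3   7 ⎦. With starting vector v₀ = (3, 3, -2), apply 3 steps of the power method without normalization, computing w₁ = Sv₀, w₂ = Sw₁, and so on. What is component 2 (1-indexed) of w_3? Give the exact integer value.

w1 = Sv₀ = (8·3 + 3·3 + (-2)·(-2); 3·3 + 7·3 + 3·(-2); (-2)·3 + 3·3 + 7·(-2)) = (37, 24, -11)
w2 = Sw1 = (8·37 + 3·24 + (-2)·(-11); 3·37 + 7·24 + 3·(-11); (-2)·37 + 3·24 + 7·(-11)) = (390, 246, -79)
w3 = Sw2 = (4016, 2655, -595)
The requested component of w3 is 2655.

2655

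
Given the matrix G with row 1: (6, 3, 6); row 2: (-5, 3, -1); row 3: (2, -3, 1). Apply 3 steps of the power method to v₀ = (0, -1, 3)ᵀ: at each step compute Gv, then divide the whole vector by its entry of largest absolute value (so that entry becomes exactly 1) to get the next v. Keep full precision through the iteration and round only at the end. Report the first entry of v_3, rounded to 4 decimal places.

-0.7576

Gv0 = (15.00000, -6.00000, 6.00000); divide by 15.00000 → v1 = (1.00000, -0.40000, 0.40000)
Gv1 = (7.20000, -6.60000, 3.60000); divide by 7.20000 → v2 = (1.00000, -0.91667, 0.50000)
Gv2 = (6.25000, -8.25000, 5.25000); divide by -8.25000 → v3 = (-0.75758, 1.00000, -0.63636)
Requested entry of v3: 675/-891 = -0.7576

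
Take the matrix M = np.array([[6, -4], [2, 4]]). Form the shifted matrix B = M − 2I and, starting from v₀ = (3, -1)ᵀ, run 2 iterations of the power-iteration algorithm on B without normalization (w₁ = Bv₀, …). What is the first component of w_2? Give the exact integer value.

B = M − 2I has rows (4, -4); (2, 2)
w1 = Bv₀ = (16, 4)
w2 = Bw1 = (48, 40)
Requested component of w2: 48

48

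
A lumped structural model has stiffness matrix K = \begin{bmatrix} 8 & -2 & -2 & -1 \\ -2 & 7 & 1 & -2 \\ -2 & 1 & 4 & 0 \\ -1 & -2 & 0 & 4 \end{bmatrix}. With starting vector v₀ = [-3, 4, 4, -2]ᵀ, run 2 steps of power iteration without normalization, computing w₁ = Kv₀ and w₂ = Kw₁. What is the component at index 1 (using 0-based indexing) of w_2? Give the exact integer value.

w1 = Kv₀ = (-38, 42, 26, -13)
w2 = Kw1 = (-427, 422, 222, -98)
The requested component of w2 is 422.

422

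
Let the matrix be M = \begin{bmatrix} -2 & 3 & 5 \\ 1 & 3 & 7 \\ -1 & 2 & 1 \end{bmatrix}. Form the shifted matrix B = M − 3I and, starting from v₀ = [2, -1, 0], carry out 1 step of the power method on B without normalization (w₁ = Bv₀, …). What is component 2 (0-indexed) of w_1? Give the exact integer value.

B = M − 3I has rows (-5, 3, 5); (1, 0, 7); (-1, 2, -2)
w1 = Bv₀ = (-13, 2, -4)
Requested component of w1: -4

-4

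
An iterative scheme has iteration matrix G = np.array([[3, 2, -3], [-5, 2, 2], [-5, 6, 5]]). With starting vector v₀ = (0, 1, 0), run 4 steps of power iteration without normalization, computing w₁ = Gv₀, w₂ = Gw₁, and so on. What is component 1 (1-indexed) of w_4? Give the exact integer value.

w1 = Gv₀ = (2, 2, 6)
w2 = Gw1 = (-8, 6, 32)
w3 = Gw2 = (-108, 116, 236)
w4 = Gw3 = (-800, 1244, 2416)
The requested component of w4 is -800.

-800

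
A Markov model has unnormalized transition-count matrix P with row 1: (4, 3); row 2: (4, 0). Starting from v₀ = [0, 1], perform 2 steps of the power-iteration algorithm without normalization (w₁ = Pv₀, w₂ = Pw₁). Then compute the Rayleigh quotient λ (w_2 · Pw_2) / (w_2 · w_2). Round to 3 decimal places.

w1 = Pv₀ = (4·0 + 3·1; 4·0 + 0·1) = (3, 0)
w2 = Pw1 = (4·3 + 3·0; 4·3 + 0·0) = (12, 12)
Pw2 = (84, 48)
w2·Pw2 = 12·84 + 12·48 = 1584; w2·w2 = 12·12 + 12·12 = 288
λ ≈ 1584/288 = 5.500

λ ≈ 5.500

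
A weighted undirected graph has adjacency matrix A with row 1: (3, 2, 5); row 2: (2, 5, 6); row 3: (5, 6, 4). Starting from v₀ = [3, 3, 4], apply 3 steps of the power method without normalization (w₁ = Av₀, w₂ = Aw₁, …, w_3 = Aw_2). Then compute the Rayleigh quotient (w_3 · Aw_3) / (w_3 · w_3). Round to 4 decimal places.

w1 = Av₀ = (3·3 + 2·3 + 5·4; 2·3 + 5·3 + 6·4; 5·3 + 6·3 + 4·4) = (35, 45, 49)
w2 = Aw1 = (3·35 + 2·45 + 5·49; 2·35 + 5·45 + 6·49; 5·35 + 6·45 + 4·49) = (440, 589, 641)
w3 = Aw2 = (5703, 7671, 8298)
Aw3 = (73941, 99549, 107733)
w3·Aw3 = 5703·73941 + 7671·99549 + 8298·107733 = 2079294336; w3·w3 = 5703·5703 + 7671·7671 + 8298·8298 = 160225254
λ ≈ 2079294336/160225254 = 12.9773

λ ≈ 12.9773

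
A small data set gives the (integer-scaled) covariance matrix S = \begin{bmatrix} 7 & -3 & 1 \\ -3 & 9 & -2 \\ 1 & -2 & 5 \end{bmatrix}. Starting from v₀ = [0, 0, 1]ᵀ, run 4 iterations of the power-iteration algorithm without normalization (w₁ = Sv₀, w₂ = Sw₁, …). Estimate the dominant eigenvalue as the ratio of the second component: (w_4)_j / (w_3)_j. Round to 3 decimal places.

λ ≈ 12.071

w1 = Sv₀ = (1, -2, 5)
w2 = Sw1 = (18, -31, 30)
w3 = Sw2 = (249, -393, 230)
w4 = Sw3 = (3152, -4744, 2185)
Ratio at component: -4744 / -393 = 12.071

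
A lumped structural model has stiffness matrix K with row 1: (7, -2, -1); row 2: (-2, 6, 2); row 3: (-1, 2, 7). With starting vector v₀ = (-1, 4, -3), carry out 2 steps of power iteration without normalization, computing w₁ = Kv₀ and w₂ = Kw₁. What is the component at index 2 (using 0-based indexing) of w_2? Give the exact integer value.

-32

w1 = Kv₀ = (-12, 20, -12)
w2 = Kw1 = (-112, 120, -32)
The requested component of w2 is -32.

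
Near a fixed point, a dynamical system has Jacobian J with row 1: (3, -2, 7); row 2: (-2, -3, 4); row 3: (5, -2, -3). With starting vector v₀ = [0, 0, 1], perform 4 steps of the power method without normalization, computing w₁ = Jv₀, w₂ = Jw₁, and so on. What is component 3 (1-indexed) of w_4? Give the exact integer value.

w1 = Jv₀ = (3·0 + (-2)·0 + 7·1; (-2)·0 + (-3)·0 + 4·1; 5·0 + (-2)·0 + (-3)·1) = (7, 4, -3)
w2 = Jw1 = (3·7 + (-2)·4 + 7·(-3); (-2)·7 + (-3)·4 + 4·(-3); 5·7 + (-2)·4 + (-3)·(-3)) = (-8, -38, 36)
w3 = Jw2 = (304, 274, -72)
w4 = Jw3 = (-140, -1718, 1188)
The requested component of w4 is 1188.

1188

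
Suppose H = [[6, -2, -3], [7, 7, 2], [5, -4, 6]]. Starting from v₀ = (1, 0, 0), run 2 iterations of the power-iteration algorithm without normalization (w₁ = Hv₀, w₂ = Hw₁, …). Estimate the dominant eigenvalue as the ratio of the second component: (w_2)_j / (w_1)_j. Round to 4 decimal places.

w1 = Hv₀ = (6, 7, 5)
w2 = Hw1 = (7, 101, 32)
Ratio at component: 101 / 7 = 14.4286

λ ≈ 14.4286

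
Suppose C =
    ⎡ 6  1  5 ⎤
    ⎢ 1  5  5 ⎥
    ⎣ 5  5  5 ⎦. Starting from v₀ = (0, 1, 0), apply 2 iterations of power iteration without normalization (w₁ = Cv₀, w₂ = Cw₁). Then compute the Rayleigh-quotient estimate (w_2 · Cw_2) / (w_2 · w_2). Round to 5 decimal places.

w1 = Cv₀ = (6·0 + 1·1 + 5·0; 1·0 + 5·1 + 5·0; 5·0 + 5·1 + 5·0) = (1, 5, 5)
w2 = Cw1 = (6·1 + 1·5 + 5·5; 1·1 + 5·5 + 5·5; 5·1 + 5·5 + 5·5) = (36, 51, 55)
Cw2 = (542, 566, 710)
w2·Cw2 = 36·542 + 51·566 + 55·710 = 87428; w2·w2 = 36·36 + 51·51 + 55·55 = 6922
λ ≈ 87428/6922 = 12.63045

12.63045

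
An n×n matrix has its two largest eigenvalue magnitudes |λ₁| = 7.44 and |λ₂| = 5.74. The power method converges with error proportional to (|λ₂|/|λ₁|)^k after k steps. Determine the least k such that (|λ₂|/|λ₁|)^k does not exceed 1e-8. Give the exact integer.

72

|λ₂/λ₁| = 5.74/7.44 = 0.77151
Need k ≥ ln(1e-8) / ln(0.77151) = -18.4207 / -0.2594 ≈ 71.009
Smallest integer k satisfying the bound: 72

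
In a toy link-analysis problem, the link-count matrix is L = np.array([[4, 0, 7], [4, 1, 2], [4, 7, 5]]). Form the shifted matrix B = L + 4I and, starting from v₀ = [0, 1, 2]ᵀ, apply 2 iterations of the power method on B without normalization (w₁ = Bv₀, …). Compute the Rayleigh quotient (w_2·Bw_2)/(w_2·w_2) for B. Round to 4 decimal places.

B = L + 4I has rows (8, 0, 7); (4, 5, 2); (4, 7, 9)
w1 = Bv₀ = (8·0 + 0·1 + 7·2; 4·0 + 5·1 + 2·2; 4·0 + 7·1 + 9·2) = (14, 9, 25)
w2 = Bw1 = (8·14 + 0·9 + 7·25; 4·14 + 5·9 + 2·25; 4·14 + 7·9 + 9·25) = (287, 151, 344)
Bw2 = (4704, 2591, 5301)
w2·Bw2 = 3564833; w2·w2 = 223506; μ ≈ 3564833/223506 = 15.9496

15.9496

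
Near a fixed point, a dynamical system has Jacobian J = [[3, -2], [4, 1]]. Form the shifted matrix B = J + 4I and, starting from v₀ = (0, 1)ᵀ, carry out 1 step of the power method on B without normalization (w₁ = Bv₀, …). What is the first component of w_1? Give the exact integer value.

-2

B = J + 4I has rows (7, -2); (4, 5)
w1 = Bv₀ = (7·0 + (-2)·1; 4·0 + 5·1) = (-2, 5)
Requested component of w1: -2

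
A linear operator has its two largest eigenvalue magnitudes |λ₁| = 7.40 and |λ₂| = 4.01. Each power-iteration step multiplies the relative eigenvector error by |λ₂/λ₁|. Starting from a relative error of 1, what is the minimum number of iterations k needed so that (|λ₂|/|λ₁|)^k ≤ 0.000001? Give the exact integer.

|λ₂/λ₁| = 4.01/7.40 = 0.54189
Need k ≥ ln(0.000001) / ln(0.54189) = -13.8155 / -0.6127 ≈ 22.549
Smallest integer k satisfying the bound: 23

23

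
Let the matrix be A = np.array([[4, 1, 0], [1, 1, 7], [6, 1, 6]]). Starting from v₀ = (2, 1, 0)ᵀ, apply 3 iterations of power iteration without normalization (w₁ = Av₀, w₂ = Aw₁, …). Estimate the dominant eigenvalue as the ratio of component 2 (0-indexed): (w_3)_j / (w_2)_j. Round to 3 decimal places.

8.496

w1 = Av₀ = (4·2 + 1·1 + 0·0; 1·2 + 1·1 + 7·0; 6·2 + 1·1 + 6·0) = (9, 3, 13)
w2 = Aw1 = (4·9 + 1·3 + 0·13; 1·9 + 1·3 + 7·13; 6·9 + 1·3 + 6·13) = (39, 103, 135)
w3 = Aw2 = (259, 1087, 1147)
Ratio at component: 1147 / 135 = 8.496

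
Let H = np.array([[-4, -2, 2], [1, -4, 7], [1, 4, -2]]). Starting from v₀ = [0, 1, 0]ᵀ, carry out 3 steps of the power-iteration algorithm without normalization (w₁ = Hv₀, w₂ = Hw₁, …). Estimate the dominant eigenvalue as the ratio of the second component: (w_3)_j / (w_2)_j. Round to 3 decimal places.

-7.762

w1 = Hv₀ = (-2, -4, 4)
w2 = Hw1 = (24, 42, -26)
w3 = Hw2 = (-232, -326, 244)
Ratio at component: -326 / 42 = -7.762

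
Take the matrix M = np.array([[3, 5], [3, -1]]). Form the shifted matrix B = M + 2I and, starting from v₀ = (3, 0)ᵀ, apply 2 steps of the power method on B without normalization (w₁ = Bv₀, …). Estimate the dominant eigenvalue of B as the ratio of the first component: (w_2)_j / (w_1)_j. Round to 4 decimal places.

8.0000

B = M + 2I has rows (5, 5); (3, 1)
w1 = Bv₀ = (15, 9)
w2 = Bw1 = (120, 54)
Ratio: 120/15 = 8.0000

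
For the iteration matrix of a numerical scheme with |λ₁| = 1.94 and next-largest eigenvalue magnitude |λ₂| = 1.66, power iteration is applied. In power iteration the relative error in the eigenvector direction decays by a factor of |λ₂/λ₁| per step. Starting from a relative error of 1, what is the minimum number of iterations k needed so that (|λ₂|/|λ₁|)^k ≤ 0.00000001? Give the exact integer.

|λ₂/λ₁| = 1.66/1.94 = 0.85567
Need k ≥ ln(0.00000001) / ln(0.85567) = -18.4207 / -0.1559 ≈ 118.179
Smallest integer k satisfying the bound: 119

119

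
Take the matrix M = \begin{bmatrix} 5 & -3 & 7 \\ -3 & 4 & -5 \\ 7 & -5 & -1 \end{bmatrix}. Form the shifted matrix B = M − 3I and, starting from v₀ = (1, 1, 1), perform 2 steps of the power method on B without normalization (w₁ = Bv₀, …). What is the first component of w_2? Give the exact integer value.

19

B = M − 3I has rows (2, -3, 7); (-3, 1, -5); (7, -5, -4)
w1 = Bv₀ = (2·1 + (-3)·1 + 7·1; (-3)·1 + 1·1 + (-5)·1; 7·1 + (-5)·1 + (-4)·1) = (6, -7, -2)
w2 = Bw1 = (2·6 + (-3)·(-7) + 7·(-2); (-3)·6 + 1·(-7) + (-5)·(-2); 7·6 + (-5)·(-7) + (-4)·(-2)) = (19, -15, 85)
Requested component of w2: 19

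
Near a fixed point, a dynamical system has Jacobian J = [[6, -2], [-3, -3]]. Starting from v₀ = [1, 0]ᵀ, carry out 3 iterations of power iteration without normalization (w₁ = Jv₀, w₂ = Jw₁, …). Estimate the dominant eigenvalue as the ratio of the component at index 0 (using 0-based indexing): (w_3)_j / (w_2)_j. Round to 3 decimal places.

6.429

w1 = Jv₀ = (6·1 + (-2)·0; (-3)·1 + (-3)·0) = (6, -3)
w2 = Jw1 = (6·6 + (-2)·(-3); (-3)·6 + (-3)·(-3)) = (42, -9)
w3 = Jw2 = (270, -99)
Ratio at component: 270 / 42 = 6.429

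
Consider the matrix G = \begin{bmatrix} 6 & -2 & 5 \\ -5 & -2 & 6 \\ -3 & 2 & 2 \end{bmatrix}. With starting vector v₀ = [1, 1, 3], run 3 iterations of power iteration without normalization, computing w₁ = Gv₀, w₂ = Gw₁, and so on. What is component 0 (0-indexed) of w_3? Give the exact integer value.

w1 = Gv₀ = (19, 11, 5)
w2 = Gw1 = (117, -87, -25)
w3 = Gw2 = (751, -561, -575)
The requested component of w3 is 751.

751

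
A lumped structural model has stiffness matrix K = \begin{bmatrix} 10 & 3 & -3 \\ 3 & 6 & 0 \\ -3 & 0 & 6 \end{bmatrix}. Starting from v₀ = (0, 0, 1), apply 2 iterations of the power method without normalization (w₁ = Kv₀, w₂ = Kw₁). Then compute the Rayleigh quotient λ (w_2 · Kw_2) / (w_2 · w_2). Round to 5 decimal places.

λ ≈ 11.61633

w1 = Kv₀ = (-3, 0, 6)
w2 = Kw1 = (-48, -9, 45)
Kw2 = (-642, -198, 414)
w2·Kw2 = (-48)·(-642) + (-9)·(-198) + 45·414 = 51228; w2·w2 = (-48)·(-48) + (-9)·(-9) + 45·45 = 4410
λ ≈ 51228/4410 = 11.61633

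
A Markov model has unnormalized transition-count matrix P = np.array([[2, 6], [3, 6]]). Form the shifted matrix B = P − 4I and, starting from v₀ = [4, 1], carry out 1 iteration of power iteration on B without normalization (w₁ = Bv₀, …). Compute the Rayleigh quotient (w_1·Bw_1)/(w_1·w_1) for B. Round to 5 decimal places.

B = P − 4I has rows (-2, 6); (3, 2)
w1 = Bv₀ = ((-2)·4 + 6·1; 3·4 + 2·1) = (-2, 14)
Bw1 = (88, 22)
w1·Bw1 = 132; w1·w1 = 200; μ ≈ 132/200 = 0.66000

μ ≈ 0.66000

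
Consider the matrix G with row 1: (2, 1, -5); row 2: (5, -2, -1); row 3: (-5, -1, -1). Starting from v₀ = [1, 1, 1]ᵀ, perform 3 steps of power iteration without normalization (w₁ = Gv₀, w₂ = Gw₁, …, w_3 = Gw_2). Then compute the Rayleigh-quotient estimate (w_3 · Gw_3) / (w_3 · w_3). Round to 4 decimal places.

w1 = Gv₀ = (2·1 + 1·1 + (-5)·1; 5·1 + (-2)·1 + (-1)·1; (-5)·1 + (-1)·1 + (-1)·1) = (-2, 2, -7)
w2 = Gw1 = (2·(-2) + 1·2 + (-5)·(-7); 5·(-2) + (-2)·2 + (-1)·(-7); (-5)·(-2) + (-1)·2 + (-1)·(-7)) = (33, -7, 15)
w3 = Gw2 = (-16, 164, -173)
Gw3 = (997, -235, 89)
w3·Gw3 = (-16)·997 + 164·(-235) + (-173)·89 = -69889; w3·w3 = (-16)·(-16) + 164·164 + (-173)·(-173) = 57081
λ ≈ -69889/57081 = -1.2244

λ ≈ -1.2244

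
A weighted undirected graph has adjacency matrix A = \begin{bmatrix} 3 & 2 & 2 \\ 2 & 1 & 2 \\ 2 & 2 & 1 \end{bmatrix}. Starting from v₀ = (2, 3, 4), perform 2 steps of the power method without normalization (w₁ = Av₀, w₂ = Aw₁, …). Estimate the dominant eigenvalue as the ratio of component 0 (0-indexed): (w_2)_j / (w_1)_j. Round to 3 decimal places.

w1 = Av₀ = (3·2 + 2·3 + 2·4; 2·2 + 1·3 + 2·4; 2·2 + 2·3 + 1·4) = (20, 15, 14)
w2 = Aw1 = (3·20 + 2·15 + 2·14; 2·20 + 1·15 + 2·14; 2·20 + 2·15 + 1·14) = (118, 83, 84)
Ratio at component: 118 / 20 = 5.900

λ ≈ 5.900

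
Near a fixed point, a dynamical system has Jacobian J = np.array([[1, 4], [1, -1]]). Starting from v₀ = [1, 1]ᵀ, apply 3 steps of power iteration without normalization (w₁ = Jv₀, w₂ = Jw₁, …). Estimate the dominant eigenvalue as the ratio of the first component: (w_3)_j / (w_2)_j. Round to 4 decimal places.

w1 = Jv₀ = (5, 0)
w2 = Jw1 = (5, 5)
w3 = Jw2 = (25, 0)
Ratio at component: 25 / 5 = 5.0000

λ ≈ 5.0000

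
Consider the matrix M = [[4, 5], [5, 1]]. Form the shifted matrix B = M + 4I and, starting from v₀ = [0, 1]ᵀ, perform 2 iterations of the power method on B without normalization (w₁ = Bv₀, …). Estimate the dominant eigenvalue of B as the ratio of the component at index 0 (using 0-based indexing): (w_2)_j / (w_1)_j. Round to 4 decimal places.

13.0000

B = M + 4I has rows (8, 5); (5, 5)
w1 = Bv₀ = (5, 5)
w2 = Bw1 = (65, 50)
Ratio: 65/5 = 13.0000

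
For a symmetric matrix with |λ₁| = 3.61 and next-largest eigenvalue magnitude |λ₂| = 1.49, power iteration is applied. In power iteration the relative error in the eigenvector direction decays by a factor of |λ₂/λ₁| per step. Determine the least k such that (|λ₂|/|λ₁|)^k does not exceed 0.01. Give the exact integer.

|λ₂/λ₁| = 1.49/3.61 = 0.41274
Need k ≥ ln(0.01) / ln(0.41274) = -4.6052 / -0.8849 ≈ 5.204
Smallest integer k satisfying the bound: 6

6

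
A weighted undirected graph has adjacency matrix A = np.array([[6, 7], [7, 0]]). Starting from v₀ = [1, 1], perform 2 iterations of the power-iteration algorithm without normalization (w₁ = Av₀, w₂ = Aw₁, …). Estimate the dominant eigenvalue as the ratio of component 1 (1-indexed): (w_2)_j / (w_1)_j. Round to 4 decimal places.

w1 = Av₀ = (6·1 + 7·1; 7·1 + 0·1) = (13, 7)
w2 = Aw1 = (6·13 + 7·7; 7·13 + 0·7) = (127, 91)
Ratio at component: 127 / 13 = 9.7692

λ ≈ 9.7692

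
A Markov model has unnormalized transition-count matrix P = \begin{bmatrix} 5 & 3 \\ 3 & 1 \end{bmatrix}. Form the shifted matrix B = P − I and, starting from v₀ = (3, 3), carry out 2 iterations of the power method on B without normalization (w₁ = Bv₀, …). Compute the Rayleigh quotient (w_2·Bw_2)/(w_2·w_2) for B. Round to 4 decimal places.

5.6011

B = P − I has rows (4, 3); (3, 0)
w1 = Bv₀ = (21, 9)
w2 = Bw1 = (111, 63)
Bw2 = (633, 333)
w2·Bw2 = 91242; w2·w2 = 16290; μ ≈ 91242/16290 = 5.6011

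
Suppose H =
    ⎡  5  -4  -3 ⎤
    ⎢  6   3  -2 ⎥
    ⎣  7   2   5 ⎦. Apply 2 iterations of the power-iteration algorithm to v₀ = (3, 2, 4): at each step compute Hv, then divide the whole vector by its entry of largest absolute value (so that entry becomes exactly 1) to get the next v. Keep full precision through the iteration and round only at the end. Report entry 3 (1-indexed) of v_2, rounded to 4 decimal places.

Hv0 = (-5.00000, 16.00000, 45.00000); divide by 45.00000 → v1 = (-0.11111, 0.35556, 1.00000)
Hv1 = (-4.97778, -1.60000, 4.93333); divide by -4.97778 → v2 = (1.00000, 0.32143, -0.99107)
Requested entry of v2: 222/-224 = -0.9911

-0.9911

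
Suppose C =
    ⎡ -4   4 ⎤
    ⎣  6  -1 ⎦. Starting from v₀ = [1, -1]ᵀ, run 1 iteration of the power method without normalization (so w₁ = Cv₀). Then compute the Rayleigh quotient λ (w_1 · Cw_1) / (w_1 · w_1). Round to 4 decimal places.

-7.6549

w1 = Cv₀ = ((-4)·1 + 4·(-1); 6·1 + (-1)·(-1)) = (-8, 7)
Cw1 = (60, -55)
w1·Cw1 = (-8)·60 + 7·(-55) = -865; w1·w1 = (-8)·(-8) + 7·7 = 113
λ ≈ -865/113 = -7.6549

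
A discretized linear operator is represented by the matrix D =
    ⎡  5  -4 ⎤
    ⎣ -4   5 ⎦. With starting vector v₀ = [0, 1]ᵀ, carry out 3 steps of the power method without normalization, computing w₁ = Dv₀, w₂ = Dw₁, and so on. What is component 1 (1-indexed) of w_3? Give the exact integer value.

w1 = Dv₀ = (-4, 5)
w2 = Dw1 = (-40, 41)
w3 = Dw2 = (-364, 365)
The requested component of w3 is -364.

-364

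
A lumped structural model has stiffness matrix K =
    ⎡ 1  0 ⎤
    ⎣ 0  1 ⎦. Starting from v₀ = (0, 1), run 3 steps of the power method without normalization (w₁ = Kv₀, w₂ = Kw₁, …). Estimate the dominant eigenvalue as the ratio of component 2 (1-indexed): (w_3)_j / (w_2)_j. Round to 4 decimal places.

w1 = Kv₀ = (0, 1)
w2 = Kw1 = (0, 1)
w3 = Kw2 = (0, 1)
Ratio at component: 1 / 1 = 1.0000

1.0000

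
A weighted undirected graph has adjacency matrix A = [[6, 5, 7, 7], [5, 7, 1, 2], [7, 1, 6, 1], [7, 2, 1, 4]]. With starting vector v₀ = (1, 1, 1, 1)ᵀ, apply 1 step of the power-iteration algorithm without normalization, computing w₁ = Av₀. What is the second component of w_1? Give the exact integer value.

w1 = Av₀ = (6·1 + 5·1 + 7·1 + 7·1; 5·1 + 7·1 + 1·1 + 2·1; 7·1 + 1·1 + 6·1 + 1·1; 7·1 + 2·1 + 1·1 + 4·1) = (25, 15, 15, 14)
The requested component of w1 is 15.

15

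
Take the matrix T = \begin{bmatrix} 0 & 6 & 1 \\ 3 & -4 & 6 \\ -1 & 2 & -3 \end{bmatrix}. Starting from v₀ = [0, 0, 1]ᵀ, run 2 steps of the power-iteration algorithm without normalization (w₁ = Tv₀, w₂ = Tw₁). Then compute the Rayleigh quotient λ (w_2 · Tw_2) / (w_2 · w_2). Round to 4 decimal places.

w1 = Tv₀ = (1, 6, -3)
w2 = Tw1 = (33, -39, 20)
Tw2 = (-214, 375, -171)
w2·Tw2 = 33·(-214) + (-39)·375 + 20·(-171) = -25107; w2·w2 = 33·33 + (-39)·(-39) + 20·20 = 3010
λ ≈ -25107/3010 = -8.3412

-8.3412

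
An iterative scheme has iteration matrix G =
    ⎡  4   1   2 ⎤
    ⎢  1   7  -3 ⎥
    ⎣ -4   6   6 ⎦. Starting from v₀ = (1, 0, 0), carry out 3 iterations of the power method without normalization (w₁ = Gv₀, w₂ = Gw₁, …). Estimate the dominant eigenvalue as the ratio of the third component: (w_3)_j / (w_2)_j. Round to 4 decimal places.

3.0000

w1 = Gv₀ = (4·1 + 1·0 + 2·0; 1·1 + 7·0 + (-3)·0; (-4)·1 + 6·0 + 6·0) = (4, 1, -4)
w2 = Gw1 = (4·4 + 1·1 + 2·(-4); 1·4 + 7·1 + (-3)·(-4); (-4)·4 + 6·1 + 6·(-4)) = (9, 23, -34)
w3 = Gw2 = (-9, 272, -102)
Ratio at component: -102 / -34 = 3.0000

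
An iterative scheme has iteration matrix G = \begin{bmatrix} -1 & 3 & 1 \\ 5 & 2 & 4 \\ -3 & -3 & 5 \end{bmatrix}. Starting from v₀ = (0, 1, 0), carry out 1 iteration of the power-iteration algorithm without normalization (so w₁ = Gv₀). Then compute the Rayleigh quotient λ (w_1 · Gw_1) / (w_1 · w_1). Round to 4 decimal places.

4.7273

w1 = Gv₀ = ((-1)·0 + 3·1 + 1·0; 5·0 + 2·1 + 4·0; (-3)·0 + (-3)·1 + 5·0) = (3, 2, -3)
Gw1 = (0, 7, -30)
w1·Gw1 = 3·0 + 2·7 + (-3)·(-30) = 104; w1·w1 = 3·3 + 2·2 + (-3)·(-3) = 22
λ ≈ 104/22 = 4.7273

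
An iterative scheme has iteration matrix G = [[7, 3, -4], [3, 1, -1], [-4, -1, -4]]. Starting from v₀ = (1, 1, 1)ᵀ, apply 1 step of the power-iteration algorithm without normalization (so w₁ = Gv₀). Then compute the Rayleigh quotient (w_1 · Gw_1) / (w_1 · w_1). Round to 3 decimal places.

w1 = Gv₀ = (7·1 + 3·1 + (-4)·1; 3·1 + 1·1 + (-1)·1; (-4)·1 + (-1)·1 + (-4)·1) = (6, 3, -9)
Gw1 = (87, 30, 9)
w1·Gw1 = 6·87 + 3·30 + (-9)·9 = 531; w1·w1 = 6·6 + 3·3 + (-9)·(-9) = 126
λ ≈ 531/126 = 4.214

λ ≈ 4.214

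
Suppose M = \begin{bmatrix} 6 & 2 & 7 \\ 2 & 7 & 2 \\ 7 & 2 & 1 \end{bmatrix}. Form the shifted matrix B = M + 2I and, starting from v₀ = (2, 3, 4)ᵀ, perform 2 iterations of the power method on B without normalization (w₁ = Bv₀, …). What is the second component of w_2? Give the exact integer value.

515

B = M + 2I has rows (8, 2, 7); (2, 9, 2); (7, 2, 3)
w1 = Bv₀ = (50, 39, 32)
w2 = Bw1 = (702, 515, 524)
Requested component of w2: 515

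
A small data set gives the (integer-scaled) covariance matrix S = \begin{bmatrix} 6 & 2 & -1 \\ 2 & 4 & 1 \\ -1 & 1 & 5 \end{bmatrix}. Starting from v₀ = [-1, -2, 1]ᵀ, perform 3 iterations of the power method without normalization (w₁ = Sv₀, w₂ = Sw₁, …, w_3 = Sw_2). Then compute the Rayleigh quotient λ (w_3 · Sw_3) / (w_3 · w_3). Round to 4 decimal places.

w1 = Sv₀ = (-11, -9, 4)
w2 = Sw1 = (-88, -54, 22)
w3 = Sw2 = (-658, -370, 144)
Sw3 = (-4832, -2652, 1008)
w3·Sw3 = (-658)·(-4832) + (-370)·(-2652) + 144·1008 = 4305848; w3·w3 = (-658)·(-658) + (-370)·(-370) + 144·144 = 590600
λ ≈ 4305848/590600 = 7.2906

7.2906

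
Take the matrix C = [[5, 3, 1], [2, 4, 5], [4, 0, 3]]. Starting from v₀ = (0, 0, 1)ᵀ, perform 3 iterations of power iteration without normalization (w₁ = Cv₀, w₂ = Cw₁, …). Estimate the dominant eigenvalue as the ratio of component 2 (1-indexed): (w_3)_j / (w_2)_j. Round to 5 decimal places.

λ ≈ 7.00000

w1 = Cv₀ = (1, 5, 3)
w2 = Cw1 = (23, 37, 13)
w3 = Cw2 = (239, 259, 131)
Ratio at component: 259 / 37 = 7.00000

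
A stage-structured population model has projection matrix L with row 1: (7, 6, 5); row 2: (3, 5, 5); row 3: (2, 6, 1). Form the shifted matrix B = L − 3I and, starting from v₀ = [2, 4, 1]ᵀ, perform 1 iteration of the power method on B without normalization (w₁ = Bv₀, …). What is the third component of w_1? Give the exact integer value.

B = L − 3I has rows (4, 6, 5); (3, 2, 5); (2, 6, -2)
w1 = Bv₀ = (4·2 + 6·4 + 5·1; 3·2 + 2·4 + 5·1; 2·2 + 6·4 + (-2)·1) = (37, 19, 26)
Requested component of w1: 26

26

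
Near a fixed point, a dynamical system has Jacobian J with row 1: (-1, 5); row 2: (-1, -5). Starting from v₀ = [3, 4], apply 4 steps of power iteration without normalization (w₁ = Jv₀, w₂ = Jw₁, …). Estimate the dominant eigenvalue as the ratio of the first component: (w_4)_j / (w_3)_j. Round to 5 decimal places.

λ ≈ -3.87781

w1 = Jv₀ = ((-1)·3 + 5·4; (-1)·3 + (-5)·4) = (17, -23)
w2 = Jw1 = ((-1)·17 + 5·(-23); (-1)·17 + (-5)·(-23)) = (-132, 98)
w3 = Jw2 = (622, -358)
w4 = Jw3 = (-2412, 1168)
Ratio at component: -2412 / 622 = -3.87781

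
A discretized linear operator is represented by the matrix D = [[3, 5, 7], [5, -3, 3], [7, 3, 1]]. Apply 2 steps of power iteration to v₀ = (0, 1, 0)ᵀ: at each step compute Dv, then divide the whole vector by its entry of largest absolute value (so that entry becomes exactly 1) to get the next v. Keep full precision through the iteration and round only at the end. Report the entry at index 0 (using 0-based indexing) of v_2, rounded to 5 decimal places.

Dv0 = (5.000000, -3.000000, 3.000000); divide by 5.000000 → v1 = (1.000000, -0.600000, 0.600000)
Dv1 = (4.200000, 8.600000, 5.800000); divide by 8.600000 → v2 = (0.488372, 1.000000, 0.674419)
Requested entry of v2: 21/43 = 0.48837

0.48837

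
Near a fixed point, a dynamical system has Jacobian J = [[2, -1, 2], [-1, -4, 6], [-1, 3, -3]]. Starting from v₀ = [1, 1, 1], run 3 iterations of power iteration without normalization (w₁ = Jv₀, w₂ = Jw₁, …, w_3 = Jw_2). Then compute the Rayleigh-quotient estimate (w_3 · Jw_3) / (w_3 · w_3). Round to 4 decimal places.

-7.7624

w1 = Jv₀ = (2·1 + (-1)·1 + 2·1; (-1)·1 + (-4)·1 + 6·1; (-1)·1 + 3·1 + (-3)·1) = (3, 1, -1)
w2 = Jw1 = (2·3 + (-1)·1 + 2·(-1); (-1)·3 + (-4)·1 + 6·(-1); (-1)·3 + 3·1 + (-3)·(-1)) = (3, -13, 3)
w3 = Jw2 = (25, 67, -51)
Jw3 = (-119, -599, 329)
w3·Jw3 = 25·(-119) + 67·(-599) + (-51)·329 = -59887; w3·w3 = 25·25 + 67·67 + (-51)·(-51) = 7715
λ ≈ -59887/7715 = -7.7624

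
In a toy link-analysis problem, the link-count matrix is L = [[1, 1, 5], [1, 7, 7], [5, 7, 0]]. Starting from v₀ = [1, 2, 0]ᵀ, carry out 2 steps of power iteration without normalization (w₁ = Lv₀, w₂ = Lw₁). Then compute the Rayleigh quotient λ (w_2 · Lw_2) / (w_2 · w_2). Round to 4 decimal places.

w1 = Lv₀ = (3, 15, 19)
w2 = Lw1 = (113, 241, 120)
Lw2 = (954, 2640, 2252)
w2·Lw2 = 113·954 + 241·2640 + 120·2252 = 1014282; w2·w2 = 113·113 + 241·241 + 120·120 = 85250
λ ≈ 1014282/85250 = 11.8977

11.8977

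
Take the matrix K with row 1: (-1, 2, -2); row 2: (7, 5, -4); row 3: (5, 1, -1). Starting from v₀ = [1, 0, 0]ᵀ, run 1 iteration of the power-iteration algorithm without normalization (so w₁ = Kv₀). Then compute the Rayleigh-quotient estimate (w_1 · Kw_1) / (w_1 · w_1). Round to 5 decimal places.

w1 = Kv₀ = ((-1)·1 + 2·0 + (-2)·0; 7·1 + 5·0 + (-4)·0; 5·1 + 1·0 + (-1)·0) = (-1, 7, 5)
Kw1 = (5, 8, -3)
w1·Kw1 = (-1)·5 + 7·8 + 5·(-3) = 36; w1·w1 = (-1)·(-1) + 7·7 + 5·5 = 75
λ ≈ 36/75 = 0.48000

0.48000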